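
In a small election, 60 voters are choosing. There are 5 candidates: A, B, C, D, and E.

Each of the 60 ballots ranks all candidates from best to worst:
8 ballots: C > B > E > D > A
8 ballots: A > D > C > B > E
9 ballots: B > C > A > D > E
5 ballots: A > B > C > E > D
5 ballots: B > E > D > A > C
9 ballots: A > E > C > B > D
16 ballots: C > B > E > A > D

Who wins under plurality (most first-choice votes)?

C

First-place votes: A 22, B 14, C 24, D 0, E 0.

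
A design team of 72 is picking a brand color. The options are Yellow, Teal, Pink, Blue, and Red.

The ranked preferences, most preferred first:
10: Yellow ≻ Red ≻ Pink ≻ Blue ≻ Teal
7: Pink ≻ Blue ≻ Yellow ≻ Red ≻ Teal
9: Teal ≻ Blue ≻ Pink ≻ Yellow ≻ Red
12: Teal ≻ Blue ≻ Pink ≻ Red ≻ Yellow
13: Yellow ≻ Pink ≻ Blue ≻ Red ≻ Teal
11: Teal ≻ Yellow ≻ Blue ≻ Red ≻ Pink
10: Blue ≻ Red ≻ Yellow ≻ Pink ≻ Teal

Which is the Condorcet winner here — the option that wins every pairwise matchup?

Blue

Blue vs Yellow: 38–34
Blue vs Teal: 40–32
Blue vs Pink: 42–30
Blue vs Red: 62–10
Blue beats every other option.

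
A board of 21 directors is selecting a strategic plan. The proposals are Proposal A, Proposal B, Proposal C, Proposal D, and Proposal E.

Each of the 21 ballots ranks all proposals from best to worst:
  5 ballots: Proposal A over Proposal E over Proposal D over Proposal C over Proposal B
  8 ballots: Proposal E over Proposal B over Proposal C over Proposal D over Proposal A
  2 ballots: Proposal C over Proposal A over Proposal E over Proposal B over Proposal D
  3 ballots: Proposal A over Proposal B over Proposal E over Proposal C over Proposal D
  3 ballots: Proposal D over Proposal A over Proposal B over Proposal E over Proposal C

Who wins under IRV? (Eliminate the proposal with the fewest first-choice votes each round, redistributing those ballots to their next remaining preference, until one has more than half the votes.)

Proposal A

Round 1: Proposal A 8, Proposal B 0, Proposal C 2, Proposal D 3, Proposal E 8. Proposal B eliminated.
Round 2: Proposal A 8, Proposal C 2, Proposal D 3, Proposal E 8. Proposal C eliminated.
Round 3: Proposal A 10, Proposal D 3, Proposal E 8. Proposal D eliminated.
Round 4: Proposal A 13, Proposal E 8. Proposal A has a majority (≥11).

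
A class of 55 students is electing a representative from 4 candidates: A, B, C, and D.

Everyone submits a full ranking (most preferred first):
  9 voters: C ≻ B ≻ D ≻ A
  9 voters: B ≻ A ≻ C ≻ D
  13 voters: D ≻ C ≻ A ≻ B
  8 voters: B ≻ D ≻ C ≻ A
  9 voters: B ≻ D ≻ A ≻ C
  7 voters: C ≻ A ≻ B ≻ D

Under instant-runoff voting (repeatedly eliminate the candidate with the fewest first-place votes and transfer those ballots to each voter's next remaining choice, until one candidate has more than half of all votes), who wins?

Round 1: A 0, B 26, C 16, D 13. A eliminated.
Round 2: B 26, C 16, D 13. D eliminated.
Round 3: B 26, C 29. C has a majority (≥28).

C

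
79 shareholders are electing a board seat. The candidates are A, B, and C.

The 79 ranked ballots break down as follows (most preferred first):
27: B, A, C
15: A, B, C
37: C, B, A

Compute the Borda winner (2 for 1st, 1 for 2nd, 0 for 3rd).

A: 27×1 + 15×2 + 37×0 = 57
B: 27×2 + 15×1 + 37×1 = 106
C: 27×0 + 15×0 + 37×2 = 74

B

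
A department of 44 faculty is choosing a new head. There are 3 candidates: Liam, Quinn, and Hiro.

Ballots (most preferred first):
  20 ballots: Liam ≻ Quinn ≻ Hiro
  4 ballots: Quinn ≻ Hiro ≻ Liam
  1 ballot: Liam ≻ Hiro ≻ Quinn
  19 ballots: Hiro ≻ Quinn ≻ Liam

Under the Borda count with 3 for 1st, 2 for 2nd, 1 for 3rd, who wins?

Quinn

Liam: 20×3 + 4×1 + 1×3 + 19×1 = 86
Quinn: 20×2 + 4×3 + 1×1 + 19×2 = 91
Hiro: 20×1 + 4×2 + 1×2 + 19×3 = 87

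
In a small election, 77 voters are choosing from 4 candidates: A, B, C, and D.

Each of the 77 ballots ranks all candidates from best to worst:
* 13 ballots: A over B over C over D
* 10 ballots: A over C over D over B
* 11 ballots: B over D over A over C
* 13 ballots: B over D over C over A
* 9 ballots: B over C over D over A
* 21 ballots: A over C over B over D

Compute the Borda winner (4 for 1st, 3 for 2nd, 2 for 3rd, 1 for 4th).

B

A: 13×4 + 10×4 + 11×2 + 13×1 + 9×1 + 21×4 = 220
B: 13×3 + 10×1 + 11×4 + 13×4 + 9×4 + 21×2 = 223
C: 13×2 + 10×3 + 11×1 + 13×2 + 9×3 + 21×3 = 183
D: 13×1 + 10×2 + 11×3 + 13×3 + 9×2 + 21×1 = 144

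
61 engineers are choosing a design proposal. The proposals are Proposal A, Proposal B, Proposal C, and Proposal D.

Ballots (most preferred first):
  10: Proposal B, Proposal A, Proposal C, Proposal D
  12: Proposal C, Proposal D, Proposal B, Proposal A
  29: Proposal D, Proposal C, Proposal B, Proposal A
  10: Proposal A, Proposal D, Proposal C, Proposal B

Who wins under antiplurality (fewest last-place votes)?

Proposal C

Last-place votes: Proposal A 41, Proposal B 10, Proposal C 0, Proposal D 10.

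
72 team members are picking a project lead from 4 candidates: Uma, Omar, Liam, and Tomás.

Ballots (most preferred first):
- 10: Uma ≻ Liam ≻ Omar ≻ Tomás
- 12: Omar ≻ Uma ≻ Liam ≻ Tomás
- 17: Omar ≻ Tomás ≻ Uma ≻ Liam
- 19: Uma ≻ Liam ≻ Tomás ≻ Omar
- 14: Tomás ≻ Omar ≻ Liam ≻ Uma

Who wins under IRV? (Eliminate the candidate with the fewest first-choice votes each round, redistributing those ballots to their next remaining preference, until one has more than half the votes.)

Omar

Round 1: Uma 29, Omar 29, Liam 0, Tomás 14. Liam eliminated.
Round 2: Uma 29, Omar 29, Tomás 14. Tomás eliminated.
Round 3: Uma 29, Omar 43. Omar has a majority (≥37).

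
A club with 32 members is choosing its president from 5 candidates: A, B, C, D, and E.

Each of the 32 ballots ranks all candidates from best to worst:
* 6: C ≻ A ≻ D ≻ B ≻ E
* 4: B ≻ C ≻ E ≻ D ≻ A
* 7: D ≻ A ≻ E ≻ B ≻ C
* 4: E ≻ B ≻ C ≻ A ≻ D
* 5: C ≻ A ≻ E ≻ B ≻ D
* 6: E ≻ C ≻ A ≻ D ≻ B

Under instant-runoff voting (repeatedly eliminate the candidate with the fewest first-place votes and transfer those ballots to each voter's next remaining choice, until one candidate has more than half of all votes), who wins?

E

Round 1: A 0, B 4, C 11, D 7, E 10. A eliminated.
Round 2: B 4, C 11, D 7, E 10. B eliminated.
Round 3: C 15, D 7, E 10. D eliminated.
Round 4: C 15, E 17. E has a majority (≥17).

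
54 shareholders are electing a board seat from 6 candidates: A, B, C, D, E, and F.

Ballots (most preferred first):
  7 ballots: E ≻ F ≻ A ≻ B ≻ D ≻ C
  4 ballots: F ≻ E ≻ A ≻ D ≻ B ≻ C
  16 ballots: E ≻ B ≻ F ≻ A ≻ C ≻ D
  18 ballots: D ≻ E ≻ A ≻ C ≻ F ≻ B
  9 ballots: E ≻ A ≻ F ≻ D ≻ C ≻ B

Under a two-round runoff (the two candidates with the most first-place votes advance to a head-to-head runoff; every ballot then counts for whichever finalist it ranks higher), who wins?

Round 1 first-place votes: A 0, B 0, C 0, D 18, E 32, F 4. E and D advance.
Runoff: E is ranked above D on 36 ballots, D above E on 18.

E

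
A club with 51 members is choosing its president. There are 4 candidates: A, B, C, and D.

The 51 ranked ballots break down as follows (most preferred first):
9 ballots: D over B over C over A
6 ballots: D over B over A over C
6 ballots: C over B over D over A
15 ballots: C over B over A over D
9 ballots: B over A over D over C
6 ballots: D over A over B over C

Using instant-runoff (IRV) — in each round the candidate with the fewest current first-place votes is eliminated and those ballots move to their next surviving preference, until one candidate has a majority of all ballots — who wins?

Round 1: A 0, B 9, C 21, D 21. A eliminated.
Round 2: B 9, C 21, D 21. B eliminated.
Round 3: C 21, D 30. D has a majority (≥26).

D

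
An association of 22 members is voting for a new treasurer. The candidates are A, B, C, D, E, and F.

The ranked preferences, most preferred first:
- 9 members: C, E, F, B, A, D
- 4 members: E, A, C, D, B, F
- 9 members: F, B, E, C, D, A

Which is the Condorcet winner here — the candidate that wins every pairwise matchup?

E vs A: 22–0
E vs B: 13–9
E vs C: 13–9
E vs D: 22–0
E vs F: 13–9
E beats every other candidate.

E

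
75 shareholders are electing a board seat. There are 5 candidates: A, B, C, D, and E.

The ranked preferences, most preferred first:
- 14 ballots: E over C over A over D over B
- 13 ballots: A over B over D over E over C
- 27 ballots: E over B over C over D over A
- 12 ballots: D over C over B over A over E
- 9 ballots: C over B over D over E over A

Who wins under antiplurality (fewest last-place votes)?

Last-place votes: A 36, B 14, C 13, D 0, E 12.

D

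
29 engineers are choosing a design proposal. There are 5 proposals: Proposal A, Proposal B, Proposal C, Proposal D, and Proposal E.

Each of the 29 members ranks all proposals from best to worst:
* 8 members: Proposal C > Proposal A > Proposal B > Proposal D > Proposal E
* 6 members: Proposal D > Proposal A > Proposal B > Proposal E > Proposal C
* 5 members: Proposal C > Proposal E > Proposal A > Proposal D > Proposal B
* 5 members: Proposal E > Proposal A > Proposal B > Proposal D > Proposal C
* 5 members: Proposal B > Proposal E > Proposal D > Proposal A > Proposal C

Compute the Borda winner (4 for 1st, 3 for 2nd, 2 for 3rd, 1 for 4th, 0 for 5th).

Proposal A: 8×3 + 6×3 + 5×2 + 5×3 + 5×1 = 72
Proposal B: 8×2 + 6×2 + 5×0 + 5×2 + 5×4 = 58
Proposal C: 8×4 + 6×0 + 5×4 + 5×0 + 5×0 = 52
Proposal D: 8×1 + 6×4 + 5×1 + 5×1 + 5×2 = 52
Proposal E: 8×0 + 6×1 + 5×3 + 5×4 + 5×3 = 56

Proposal A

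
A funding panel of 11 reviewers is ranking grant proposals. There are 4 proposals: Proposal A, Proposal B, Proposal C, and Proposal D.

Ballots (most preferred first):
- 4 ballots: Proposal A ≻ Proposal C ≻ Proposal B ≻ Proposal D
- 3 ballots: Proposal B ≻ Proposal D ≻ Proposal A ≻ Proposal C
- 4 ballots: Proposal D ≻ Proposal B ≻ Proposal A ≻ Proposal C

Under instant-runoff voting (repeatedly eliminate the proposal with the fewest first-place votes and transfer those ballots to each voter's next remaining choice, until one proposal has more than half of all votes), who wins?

Proposal D

Round 1: Proposal A 4, Proposal B 3, Proposal C 0, Proposal D 4. Proposal C eliminated.
Round 2: Proposal A 4, Proposal B 3, Proposal D 4. Proposal B eliminated.
Round 3: Proposal A 4, Proposal D 7. Proposal D has a majority (≥6).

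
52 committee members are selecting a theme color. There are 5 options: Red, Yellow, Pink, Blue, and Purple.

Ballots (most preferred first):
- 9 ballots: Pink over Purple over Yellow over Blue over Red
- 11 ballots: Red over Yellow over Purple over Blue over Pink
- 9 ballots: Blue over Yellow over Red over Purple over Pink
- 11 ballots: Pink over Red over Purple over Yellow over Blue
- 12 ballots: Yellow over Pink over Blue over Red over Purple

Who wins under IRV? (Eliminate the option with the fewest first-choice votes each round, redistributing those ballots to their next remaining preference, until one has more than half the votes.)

Yellow

Round 1: Red 11, Yellow 12, Pink 20, Blue 9, Purple 0. Purple eliminated.
Round 2: Red 11, Yellow 12, Pink 20, Blue 9. Blue eliminated.
Round 3: Red 11, Yellow 21, Pink 20. Red eliminated.
Round 4: Yellow 32, Pink 20. Yellow has a majority (≥27).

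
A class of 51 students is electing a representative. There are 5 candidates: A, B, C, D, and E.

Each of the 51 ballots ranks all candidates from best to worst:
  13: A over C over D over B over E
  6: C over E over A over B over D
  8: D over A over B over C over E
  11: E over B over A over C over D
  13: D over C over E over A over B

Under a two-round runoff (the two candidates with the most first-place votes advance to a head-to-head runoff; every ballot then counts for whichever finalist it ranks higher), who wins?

Round 1 first-place votes: A 13, B 0, C 6, D 21, E 11. D and A advance.
Runoff: D is ranked above A on 21 ballots, A above D on 30.

A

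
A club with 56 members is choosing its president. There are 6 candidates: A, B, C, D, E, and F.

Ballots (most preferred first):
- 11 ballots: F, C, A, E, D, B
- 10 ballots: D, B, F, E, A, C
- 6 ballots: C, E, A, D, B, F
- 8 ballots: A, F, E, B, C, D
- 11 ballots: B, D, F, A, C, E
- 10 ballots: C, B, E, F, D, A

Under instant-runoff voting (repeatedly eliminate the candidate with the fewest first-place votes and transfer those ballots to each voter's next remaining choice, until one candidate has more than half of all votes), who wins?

Round 1: A 8, B 11, C 16, D 10, E 0, F 11. E eliminated.
Round 2: A 8, B 11, C 16, D 10, F 11. A eliminated.
Round 3: B 11, C 16, D 10, F 19. D eliminated.
Round 4: B 21, C 16, F 19. C eliminated.
Round 5: B 37, F 19. B has a majority (≥29).

B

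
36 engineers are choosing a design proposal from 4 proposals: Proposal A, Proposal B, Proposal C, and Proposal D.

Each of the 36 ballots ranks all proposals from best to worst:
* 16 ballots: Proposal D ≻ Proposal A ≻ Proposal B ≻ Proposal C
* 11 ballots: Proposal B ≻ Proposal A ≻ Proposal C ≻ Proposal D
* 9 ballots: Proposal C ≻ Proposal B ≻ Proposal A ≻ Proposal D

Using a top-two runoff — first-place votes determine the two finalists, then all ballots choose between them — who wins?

Proposal B

Round 1 first-place votes: Proposal A 0, Proposal B 11, Proposal C 9, Proposal D 16. Proposal D and Proposal B advance.
Runoff: Proposal D is ranked above Proposal B on 16 ballots, Proposal B above Proposal D on 20.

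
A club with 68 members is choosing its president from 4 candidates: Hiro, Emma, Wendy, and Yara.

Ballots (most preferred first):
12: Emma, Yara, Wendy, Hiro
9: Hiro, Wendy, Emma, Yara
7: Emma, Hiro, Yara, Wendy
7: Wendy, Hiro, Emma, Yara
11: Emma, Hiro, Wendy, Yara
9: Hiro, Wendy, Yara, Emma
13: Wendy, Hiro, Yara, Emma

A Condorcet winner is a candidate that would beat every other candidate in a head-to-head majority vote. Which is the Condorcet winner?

Hiro vs Emma: 38–30
Hiro vs Wendy: 36–32
Hiro vs Yara: 56–12
Hiro beats every other candidate.

Hiro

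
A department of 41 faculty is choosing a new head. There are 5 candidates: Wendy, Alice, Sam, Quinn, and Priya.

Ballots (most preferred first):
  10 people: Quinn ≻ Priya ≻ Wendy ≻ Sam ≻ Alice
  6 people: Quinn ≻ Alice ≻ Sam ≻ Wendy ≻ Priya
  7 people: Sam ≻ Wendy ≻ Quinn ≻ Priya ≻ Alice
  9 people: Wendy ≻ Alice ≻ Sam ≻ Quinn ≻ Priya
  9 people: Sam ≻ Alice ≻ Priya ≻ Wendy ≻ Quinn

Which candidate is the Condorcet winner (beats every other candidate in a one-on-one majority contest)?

Sam vs Wendy: 22–19
Sam vs Alice: 26–15
Sam vs Quinn: 25–16
Sam vs Priya: 31–10
Sam beats every other candidate.

Sam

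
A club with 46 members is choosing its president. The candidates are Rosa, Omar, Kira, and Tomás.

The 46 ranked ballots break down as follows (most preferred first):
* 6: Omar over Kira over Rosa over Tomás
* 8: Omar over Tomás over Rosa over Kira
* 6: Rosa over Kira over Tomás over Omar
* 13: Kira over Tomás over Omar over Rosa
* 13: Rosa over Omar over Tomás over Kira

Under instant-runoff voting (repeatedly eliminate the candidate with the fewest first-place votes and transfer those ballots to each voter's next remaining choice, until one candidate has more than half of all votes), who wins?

Round 1: Rosa 19, Omar 14, Kira 13, Tomás 0. Tomás eliminated.
Round 2: Rosa 19, Omar 14, Kira 13. Kira eliminated.
Round 3: Rosa 19, Omar 27. Omar has a majority (≥24).

Omar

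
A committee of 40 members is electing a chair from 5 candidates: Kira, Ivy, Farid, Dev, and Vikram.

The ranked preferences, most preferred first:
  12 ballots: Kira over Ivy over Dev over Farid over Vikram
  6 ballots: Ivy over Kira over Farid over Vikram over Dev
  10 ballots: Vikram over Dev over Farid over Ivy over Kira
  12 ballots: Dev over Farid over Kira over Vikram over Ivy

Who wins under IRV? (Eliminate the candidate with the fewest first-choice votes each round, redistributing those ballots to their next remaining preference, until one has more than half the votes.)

Round 1: Kira 12, Ivy 6, Farid 0, Dev 12, Vikram 10. Farid eliminated.
Round 2: Kira 12, Ivy 6, Dev 12, Vikram 10. Ivy eliminated.
Round 3: Kira 18, Dev 12, Vikram 10. Vikram eliminated.
Round 4: Kira 18, Dev 22. Dev has a majority (≥21).

Dev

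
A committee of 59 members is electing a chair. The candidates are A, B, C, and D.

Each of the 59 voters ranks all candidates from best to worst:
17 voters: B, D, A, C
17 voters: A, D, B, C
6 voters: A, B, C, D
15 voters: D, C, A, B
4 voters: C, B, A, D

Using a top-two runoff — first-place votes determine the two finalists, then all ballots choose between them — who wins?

Round 1 first-place votes: A 23, B 17, C 4, D 15. A and B advance.
Runoff: A is ranked above B on 38 ballots, B above A on 21.

A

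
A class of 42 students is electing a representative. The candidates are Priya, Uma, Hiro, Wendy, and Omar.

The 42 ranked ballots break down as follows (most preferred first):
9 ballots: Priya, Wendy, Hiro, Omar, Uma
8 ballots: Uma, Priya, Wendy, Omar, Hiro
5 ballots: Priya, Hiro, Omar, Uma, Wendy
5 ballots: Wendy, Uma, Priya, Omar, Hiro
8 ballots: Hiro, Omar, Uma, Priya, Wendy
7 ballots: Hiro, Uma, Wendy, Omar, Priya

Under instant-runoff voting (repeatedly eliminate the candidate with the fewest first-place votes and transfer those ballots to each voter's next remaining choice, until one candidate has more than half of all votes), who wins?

Priya

Round 1: Priya 14, Uma 8, Hiro 15, Wendy 5, Omar 0. Omar eliminated.
Round 2: Priya 14, Uma 8, Hiro 15, Wendy 5. Wendy eliminated.
Round 3: Priya 14, Uma 13, Hiro 15. Uma eliminated.
Round 4: Priya 27, Hiro 15. Priya has a majority (≥22).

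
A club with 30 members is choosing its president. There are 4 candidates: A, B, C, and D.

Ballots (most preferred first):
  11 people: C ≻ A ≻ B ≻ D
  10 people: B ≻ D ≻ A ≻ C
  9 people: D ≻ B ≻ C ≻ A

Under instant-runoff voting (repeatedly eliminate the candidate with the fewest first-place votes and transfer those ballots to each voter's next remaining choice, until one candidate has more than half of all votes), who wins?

Round 1: A 0, B 10, C 11, D 9. A eliminated.
Round 2: B 10, C 11, D 9. D eliminated.
Round 3: B 19, C 11. B has a majority (≥16).

B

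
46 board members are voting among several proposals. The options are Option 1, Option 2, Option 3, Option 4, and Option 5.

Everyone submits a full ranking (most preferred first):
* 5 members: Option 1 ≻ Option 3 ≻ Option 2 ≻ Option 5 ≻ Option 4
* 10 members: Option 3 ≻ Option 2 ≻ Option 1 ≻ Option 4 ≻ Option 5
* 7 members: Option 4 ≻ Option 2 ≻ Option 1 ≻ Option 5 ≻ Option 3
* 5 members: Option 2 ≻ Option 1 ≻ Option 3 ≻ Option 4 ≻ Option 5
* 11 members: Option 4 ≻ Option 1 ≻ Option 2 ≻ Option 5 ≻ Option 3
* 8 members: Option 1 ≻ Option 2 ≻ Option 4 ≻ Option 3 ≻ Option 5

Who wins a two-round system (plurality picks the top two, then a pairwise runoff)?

Option 1

Round 1 first-place votes: Option 1 13, Option 2 5, Option 3 10, Option 4 18, Option 5 0. Option 4 and Option 1 advance.
Runoff: Option 4 is ranked above Option 1 on 18 ballots, Option 1 above Option 4 on 28.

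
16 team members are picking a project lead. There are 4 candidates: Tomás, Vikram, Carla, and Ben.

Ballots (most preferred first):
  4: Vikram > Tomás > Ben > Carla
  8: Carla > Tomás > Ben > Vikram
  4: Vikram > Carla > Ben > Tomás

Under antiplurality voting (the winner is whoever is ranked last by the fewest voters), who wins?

Last-place votes: Tomás 4, Vikram 8, Carla 4, Ben 0.

Ben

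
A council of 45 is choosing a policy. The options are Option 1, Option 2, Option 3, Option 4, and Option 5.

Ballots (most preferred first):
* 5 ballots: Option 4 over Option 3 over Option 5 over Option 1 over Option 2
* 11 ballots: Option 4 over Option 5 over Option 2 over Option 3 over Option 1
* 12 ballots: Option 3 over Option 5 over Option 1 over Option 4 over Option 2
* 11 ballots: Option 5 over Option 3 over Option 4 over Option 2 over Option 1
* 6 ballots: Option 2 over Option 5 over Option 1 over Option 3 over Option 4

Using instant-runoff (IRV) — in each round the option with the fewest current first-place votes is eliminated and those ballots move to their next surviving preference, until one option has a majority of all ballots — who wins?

Option 5

Round 1: Option 1 0, Option 2 6, Option 3 12, Option 4 16, Option 5 11. Option 1 eliminated.
Round 2: Option 2 6, Option 3 12, Option 4 16, Option 5 11. Option 2 eliminated.
Round 3: Option 3 12, Option 4 16, Option 5 17. Option 3 eliminated.
Round 4: Option 4 16, Option 5 29. Option 5 has a majority (≥23).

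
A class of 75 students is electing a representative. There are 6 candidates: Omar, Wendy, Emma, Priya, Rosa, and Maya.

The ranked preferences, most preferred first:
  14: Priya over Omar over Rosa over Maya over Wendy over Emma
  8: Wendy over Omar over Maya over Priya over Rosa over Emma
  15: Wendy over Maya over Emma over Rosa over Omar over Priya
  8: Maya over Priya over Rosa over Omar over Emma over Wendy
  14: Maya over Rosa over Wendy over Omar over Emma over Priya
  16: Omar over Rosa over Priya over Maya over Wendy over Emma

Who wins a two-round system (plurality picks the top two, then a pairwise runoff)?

Round 1 first-place votes: Omar 16, Wendy 23, Emma 0, Priya 14, Rosa 0, Maya 22. Wendy and Maya advance.
Runoff: Wendy is ranked above Maya on 23 ballots, Maya above Wendy on 52.

Maya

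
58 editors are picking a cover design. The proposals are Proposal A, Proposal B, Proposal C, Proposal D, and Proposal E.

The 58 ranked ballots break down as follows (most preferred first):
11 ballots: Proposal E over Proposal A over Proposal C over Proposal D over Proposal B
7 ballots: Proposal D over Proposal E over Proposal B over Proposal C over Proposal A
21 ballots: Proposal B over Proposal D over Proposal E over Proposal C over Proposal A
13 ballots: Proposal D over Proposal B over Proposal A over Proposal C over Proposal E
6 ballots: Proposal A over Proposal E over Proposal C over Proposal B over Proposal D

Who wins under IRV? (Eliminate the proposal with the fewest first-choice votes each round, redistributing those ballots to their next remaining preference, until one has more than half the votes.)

Proposal D

Round 1: Proposal A 6, Proposal B 21, Proposal C 0, Proposal D 20, Proposal E 11. Proposal C eliminated.
Round 2: Proposal A 6, Proposal B 21, Proposal D 20, Proposal E 11. Proposal A eliminated.
Round 3: Proposal B 21, Proposal D 20, Proposal E 17. Proposal E eliminated.
Round 4: Proposal B 27, Proposal D 31. Proposal D has a majority (≥30).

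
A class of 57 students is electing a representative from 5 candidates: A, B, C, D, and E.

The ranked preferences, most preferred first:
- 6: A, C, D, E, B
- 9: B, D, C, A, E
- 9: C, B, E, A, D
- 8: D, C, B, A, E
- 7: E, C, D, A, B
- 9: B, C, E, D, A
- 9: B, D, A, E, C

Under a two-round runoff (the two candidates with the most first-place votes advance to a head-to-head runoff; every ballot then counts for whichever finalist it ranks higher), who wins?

Round 1 first-place votes: A 6, B 27, C 9, D 8, E 7. B and C advance.
Runoff: B is ranked above C on 27 ballots, C above B on 30.

C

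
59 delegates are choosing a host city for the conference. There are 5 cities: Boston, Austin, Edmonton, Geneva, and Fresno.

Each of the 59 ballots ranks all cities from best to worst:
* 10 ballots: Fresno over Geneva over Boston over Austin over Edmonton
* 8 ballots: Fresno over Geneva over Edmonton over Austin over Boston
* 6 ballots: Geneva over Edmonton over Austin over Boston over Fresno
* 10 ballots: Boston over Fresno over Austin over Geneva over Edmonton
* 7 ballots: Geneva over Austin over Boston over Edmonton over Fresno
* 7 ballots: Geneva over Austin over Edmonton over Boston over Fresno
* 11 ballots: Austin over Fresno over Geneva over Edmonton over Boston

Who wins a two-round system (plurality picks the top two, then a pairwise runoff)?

Round 1 first-place votes: Boston 10, Austin 11, Edmonton 0, Geneva 20, Fresno 18. Geneva and Fresno advance.
Runoff: Geneva is ranked above Fresno on 20 ballots, Fresno above Geneva on 39.

Fresno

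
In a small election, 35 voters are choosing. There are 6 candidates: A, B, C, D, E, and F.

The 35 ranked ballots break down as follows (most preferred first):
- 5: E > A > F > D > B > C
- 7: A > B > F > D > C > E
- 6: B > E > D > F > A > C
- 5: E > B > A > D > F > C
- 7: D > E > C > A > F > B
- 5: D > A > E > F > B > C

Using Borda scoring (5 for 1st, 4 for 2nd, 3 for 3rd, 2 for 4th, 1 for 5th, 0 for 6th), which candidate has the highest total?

E

A: 5×4 + 7×5 + 6×1 + 5×3 + 7×2 + 5×4 = 110
B: 5×1 + 7×4 + 6×5 + 5×4 + 7×0 + 5×1 = 88
C: 5×0 + 7×1 + 6×0 + 5×0 + 7×3 + 5×0 = 28
D: 5×2 + 7×2 + 6×3 + 5×2 + 7×5 + 5×5 = 112
E: 5×5 + 7×0 + 6×4 + 5×5 + 7×4 + 5×3 = 117
F: 5×3 + 7×3 + 6×2 + 5×1 + 7×1 + 5×2 = 70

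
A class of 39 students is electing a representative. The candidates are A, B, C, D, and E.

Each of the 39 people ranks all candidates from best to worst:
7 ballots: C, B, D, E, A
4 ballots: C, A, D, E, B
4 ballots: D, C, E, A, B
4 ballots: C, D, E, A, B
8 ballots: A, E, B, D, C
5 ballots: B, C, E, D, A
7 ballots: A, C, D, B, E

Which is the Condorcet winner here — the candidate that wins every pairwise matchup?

C vs A: 24–15
C vs B: 26–13
C vs D: 27–12
C vs E: 31–8
C beats every other candidate.

C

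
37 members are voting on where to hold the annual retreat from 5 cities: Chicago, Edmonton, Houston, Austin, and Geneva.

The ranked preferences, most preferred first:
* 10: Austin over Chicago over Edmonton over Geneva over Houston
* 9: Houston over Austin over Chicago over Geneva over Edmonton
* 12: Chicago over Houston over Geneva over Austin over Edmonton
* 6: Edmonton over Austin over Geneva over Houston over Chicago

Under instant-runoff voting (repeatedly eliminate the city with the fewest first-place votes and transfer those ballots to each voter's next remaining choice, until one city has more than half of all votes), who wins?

Austin

Round 1: Chicago 12, Edmonton 6, Houston 9, Austin 10, Geneva 0. Geneva eliminated.
Round 2: Chicago 12, Edmonton 6, Houston 9, Austin 10. Edmonton eliminated.
Round 3: Chicago 12, Houston 9, Austin 16. Houston eliminated.
Round 4: Chicago 12, Austin 25. Austin has a majority (≥19).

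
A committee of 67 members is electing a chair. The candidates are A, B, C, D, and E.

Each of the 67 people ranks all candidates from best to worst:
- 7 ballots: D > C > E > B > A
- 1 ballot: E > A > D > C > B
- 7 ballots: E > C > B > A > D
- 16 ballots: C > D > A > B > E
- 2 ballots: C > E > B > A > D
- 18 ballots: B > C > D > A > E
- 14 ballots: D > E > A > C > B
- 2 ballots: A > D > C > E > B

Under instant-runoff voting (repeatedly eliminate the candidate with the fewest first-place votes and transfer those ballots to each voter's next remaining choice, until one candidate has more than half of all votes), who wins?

C

Round 1: A 2, B 18, C 18, D 21, E 8. A eliminated.
Round 2: B 18, C 18, D 23, E 8. E eliminated.
Round 3: B 18, C 25, D 24. B eliminated.
Round 4: C 43, D 24. C has a majority (≥34).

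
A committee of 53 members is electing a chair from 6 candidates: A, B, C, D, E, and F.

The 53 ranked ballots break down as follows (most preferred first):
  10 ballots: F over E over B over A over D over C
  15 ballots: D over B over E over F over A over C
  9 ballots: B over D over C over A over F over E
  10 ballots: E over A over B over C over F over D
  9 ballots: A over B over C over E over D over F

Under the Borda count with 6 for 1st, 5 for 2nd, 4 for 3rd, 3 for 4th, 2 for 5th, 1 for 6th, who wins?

A: 10×3 + 15×2 + 9×3 + 10×5 + 9×6 = 191
B: 10×4 + 15×5 + 9×6 + 10×4 + 9×5 = 254
C: 10×1 + 15×1 + 9×4 + 10×3 + 9×4 = 127
D: 10×2 + 15×6 + 9×5 + 10×1 + 9×2 = 183
E: 10×5 + 15×4 + 9×1 + 10×6 + 9×3 = 206
F: 10×6 + 15×3 + 9×2 + 10×2 + 9×1 = 152

B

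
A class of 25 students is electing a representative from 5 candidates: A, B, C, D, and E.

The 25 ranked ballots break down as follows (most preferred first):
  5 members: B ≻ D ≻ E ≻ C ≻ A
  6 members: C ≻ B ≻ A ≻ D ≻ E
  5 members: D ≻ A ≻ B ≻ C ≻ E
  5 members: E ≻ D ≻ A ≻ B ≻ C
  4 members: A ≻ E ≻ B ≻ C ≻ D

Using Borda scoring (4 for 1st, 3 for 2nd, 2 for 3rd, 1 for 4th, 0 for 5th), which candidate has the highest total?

A: 5×0 + 6×2 + 5×3 + 5×2 + 4×4 = 53
B: 5×4 + 6×3 + 5×2 + 5×1 + 4×2 = 61
C: 5×1 + 6×4 + 5×1 + 5×0 + 4×1 = 38
D: 5×3 + 6×1 + 5×4 + 5×3 + 4×0 = 56
E: 5×2 + 6×0 + 5×0 + 5×4 + 4×3 = 42

B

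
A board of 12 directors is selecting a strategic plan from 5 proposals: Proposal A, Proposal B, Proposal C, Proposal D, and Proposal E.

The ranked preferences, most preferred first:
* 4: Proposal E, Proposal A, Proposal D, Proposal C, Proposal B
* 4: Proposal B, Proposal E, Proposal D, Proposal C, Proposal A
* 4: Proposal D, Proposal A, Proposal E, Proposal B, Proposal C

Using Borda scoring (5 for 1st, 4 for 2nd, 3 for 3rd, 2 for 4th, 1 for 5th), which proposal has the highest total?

Proposal A: 4×4 + 4×1 + 4×4 = 36
Proposal B: 4×1 + 4×5 + 4×2 = 32
Proposal C: 4×2 + 4×2 + 4×1 = 20
Proposal D: 4×3 + 4×3 + 4×5 = 44
Proposal E: 4×5 + 4×4 + 4×3 = 48

Proposal E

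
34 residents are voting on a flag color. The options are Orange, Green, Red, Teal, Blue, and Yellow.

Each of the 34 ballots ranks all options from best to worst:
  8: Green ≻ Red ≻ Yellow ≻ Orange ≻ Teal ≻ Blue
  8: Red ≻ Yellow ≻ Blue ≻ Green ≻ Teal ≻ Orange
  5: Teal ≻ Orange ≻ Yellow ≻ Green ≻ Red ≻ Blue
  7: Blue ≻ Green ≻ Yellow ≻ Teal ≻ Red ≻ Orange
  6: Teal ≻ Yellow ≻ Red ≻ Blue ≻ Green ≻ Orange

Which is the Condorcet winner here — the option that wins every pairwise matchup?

Yellow vs Orange: 29–5
Yellow vs Green: 19–15
Yellow vs Red: 18–16
Yellow vs Teal: 23–11
Yellow vs Blue: 27–7
Yellow beats every other option.

Yellow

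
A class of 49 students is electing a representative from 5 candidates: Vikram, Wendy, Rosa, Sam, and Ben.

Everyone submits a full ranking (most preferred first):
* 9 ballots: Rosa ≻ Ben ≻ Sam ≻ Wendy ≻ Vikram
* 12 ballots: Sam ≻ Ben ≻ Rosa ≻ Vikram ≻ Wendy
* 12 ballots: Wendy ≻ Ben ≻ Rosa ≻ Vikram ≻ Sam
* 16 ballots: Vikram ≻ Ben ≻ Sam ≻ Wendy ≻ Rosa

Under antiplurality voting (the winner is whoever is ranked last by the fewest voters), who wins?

Ben

Last-place votes: Vikram 9, Wendy 12, Rosa 16, Sam 12, Ben 0.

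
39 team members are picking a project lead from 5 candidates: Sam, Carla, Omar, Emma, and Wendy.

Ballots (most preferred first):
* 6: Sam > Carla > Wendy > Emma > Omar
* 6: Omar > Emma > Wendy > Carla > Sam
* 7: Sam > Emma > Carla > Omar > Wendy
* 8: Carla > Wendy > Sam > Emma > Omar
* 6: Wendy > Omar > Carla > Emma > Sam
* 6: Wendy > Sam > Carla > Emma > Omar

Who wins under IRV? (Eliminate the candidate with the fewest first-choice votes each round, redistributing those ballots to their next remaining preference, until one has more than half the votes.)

Wendy

Round 1: Sam 13, Carla 8, Omar 6, Emma 0, Wendy 12. Emma eliminated.
Round 2: Sam 13, Carla 8, Omar 6, Wendy 12. Omar eliminated.
Round 3: Sam 13, Carla 8, Wendy 18. Carla eliminated.
Round 4: Sam 13, Wendy 26. Wendy has a majority (≥20).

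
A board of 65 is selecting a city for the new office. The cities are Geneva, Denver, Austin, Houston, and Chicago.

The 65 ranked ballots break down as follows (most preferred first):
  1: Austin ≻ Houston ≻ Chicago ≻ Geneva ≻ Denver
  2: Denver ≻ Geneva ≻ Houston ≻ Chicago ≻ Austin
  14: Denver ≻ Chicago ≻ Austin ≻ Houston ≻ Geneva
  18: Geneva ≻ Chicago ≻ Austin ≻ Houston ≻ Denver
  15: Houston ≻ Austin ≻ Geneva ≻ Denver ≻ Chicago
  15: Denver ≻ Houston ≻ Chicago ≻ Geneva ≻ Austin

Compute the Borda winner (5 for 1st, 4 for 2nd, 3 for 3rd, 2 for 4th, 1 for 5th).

Geneva: 1×2 + 2×4 + 14×1 + 18×5 + 15×3 + 15×2 = 189
Denver: 1×1 + 2×5 + 14×5 + 18×1 + 15×2 + 15×5 = 204
Austin: 1×5 + 2×1 + 14×3 + 18×3 + 15×4 + 15×1 = 178
Houston: 1×4 + 2×3 + 14×2 + 18×2 + 15×5 + 15×4 = 209
Chicago: 1×3 + 2×2 + 14×4 + 18×4 + 15×1 + 15×3 = 195

Houston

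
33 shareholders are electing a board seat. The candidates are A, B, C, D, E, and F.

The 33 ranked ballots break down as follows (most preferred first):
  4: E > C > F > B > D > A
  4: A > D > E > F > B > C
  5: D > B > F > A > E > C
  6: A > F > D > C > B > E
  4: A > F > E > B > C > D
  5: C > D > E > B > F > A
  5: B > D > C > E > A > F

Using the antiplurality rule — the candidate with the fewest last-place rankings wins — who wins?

B

Last-place votes: A 9, B 0, C 9, D 4, E 6, F 5.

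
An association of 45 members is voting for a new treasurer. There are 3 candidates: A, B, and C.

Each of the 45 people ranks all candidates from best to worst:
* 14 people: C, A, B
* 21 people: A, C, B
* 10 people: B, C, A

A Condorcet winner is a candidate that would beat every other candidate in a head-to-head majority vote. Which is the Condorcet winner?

C

C vs A: 24–21
C vs B: 35–10
C beats every other candidate.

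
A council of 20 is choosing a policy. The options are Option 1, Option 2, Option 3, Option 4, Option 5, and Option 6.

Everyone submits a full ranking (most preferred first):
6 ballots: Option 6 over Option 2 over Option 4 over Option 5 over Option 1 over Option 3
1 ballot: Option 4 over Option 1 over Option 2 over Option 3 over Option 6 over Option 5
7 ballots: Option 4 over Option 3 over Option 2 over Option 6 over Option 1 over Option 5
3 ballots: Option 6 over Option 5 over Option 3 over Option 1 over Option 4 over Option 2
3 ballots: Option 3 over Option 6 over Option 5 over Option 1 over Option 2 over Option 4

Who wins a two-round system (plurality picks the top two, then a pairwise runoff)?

Option 6

Round 1 first-place votes: Option 1 0, Option 2 0, Option 3 3, Option 4 8, Option 5 0, Option 6 9. Option 6 and Option 4 advance.
Runoff: Option 6 is ranked above Option 4 on 12 ballots, Option 4 above Option 6 on 8.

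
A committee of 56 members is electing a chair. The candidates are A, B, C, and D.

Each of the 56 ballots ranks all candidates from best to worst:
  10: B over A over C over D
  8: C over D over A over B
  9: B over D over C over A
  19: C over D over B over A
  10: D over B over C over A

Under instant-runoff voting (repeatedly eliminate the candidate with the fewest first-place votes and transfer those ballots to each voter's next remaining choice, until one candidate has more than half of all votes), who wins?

B

Round 1: A 0, B 19, C 27, D 10. A eliminated.
Round 2: B 19, C 27, D 10. D eliminated.
Round 3: B 29, C 27. B has a majority (≥29).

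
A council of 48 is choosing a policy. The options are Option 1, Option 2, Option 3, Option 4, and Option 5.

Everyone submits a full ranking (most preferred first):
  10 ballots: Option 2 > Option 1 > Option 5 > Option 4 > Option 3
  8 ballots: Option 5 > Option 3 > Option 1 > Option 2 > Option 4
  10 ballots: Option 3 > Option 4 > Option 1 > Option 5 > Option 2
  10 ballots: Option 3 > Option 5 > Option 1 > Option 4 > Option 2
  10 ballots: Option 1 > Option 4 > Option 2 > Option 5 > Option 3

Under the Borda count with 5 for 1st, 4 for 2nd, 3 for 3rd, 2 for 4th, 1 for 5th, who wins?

Option 1

Option 1: 10×4 + 8×3 + 10×3 + 10×3 + 10×5 = 174
Option 2: 10×5 + 8×2 + 10×1 + 10×1 + 10×3 = 116
Option 3: 10×1 + 8×4 + 10×5 + 10×5 + 10×1 = 152
Option 4: 10×2 + 8×1 + 10×4 + 10×2 + 10×4 = 128
Option 5: 10×3 + 8×5 + 10×2 + 10×4 + 10×2 = 150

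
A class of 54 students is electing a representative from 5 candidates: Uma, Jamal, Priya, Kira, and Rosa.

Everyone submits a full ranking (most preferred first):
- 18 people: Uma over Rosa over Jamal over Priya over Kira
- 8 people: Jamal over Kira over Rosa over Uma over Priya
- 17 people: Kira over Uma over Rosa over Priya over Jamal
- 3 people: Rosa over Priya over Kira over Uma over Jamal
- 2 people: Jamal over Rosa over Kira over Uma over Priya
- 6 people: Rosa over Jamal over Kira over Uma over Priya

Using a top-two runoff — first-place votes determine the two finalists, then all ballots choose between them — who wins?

Kira

Round 1 first-place votes: Uma 18, Jamal 10, Priya 0, Kira 17, Rosa 9. Uma and Kira advance.
Runoff: Uma is ranked above Kira on 18 ballots, Kira above Uma on 36.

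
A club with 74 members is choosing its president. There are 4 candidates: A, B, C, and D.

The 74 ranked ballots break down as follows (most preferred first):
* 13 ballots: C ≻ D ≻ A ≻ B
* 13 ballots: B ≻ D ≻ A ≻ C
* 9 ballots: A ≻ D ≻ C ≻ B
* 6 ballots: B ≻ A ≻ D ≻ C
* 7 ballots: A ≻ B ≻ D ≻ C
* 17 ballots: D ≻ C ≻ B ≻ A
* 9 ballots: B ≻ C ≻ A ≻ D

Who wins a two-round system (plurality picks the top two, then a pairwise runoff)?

D

Round 1 first-place votes: A 16, B 28, C 13, D 17. B and D advance.
Runoff: B is ranked above D on 35 ballots, D above B on 39.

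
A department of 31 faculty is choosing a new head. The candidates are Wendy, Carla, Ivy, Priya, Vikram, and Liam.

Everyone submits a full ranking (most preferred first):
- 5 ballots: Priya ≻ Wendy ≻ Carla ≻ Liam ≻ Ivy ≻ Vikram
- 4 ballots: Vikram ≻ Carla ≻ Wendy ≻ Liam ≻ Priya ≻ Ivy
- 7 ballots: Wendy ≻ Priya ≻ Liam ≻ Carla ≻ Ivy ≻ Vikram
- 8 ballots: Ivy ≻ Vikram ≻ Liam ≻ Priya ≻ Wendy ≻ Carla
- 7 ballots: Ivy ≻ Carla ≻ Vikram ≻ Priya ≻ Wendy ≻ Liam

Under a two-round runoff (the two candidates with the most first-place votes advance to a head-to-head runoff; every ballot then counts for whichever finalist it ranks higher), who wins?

Round 1 first-place votes: Wendy 7, Carla 0, Ivy 15, Priya 5, Vikram 4, Liam 0. Ivy and Wendy advance.
Runoff: Ivy is ranked above Wendy on 15 ballots, Wendy above Ivy on 16.

Wendy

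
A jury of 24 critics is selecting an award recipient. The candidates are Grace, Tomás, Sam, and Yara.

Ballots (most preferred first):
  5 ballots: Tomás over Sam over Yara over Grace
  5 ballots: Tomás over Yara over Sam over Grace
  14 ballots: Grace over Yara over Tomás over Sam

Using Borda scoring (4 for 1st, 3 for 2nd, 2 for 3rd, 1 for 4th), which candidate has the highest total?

Grace: 5×1 + 5×1 + 14×4 = 66
Tomás: 5×4 + 5×4 + 14×2 = 68
Sam: 5×3 + 5×2 + 14×1 = 39
Yara: 5×2 + 5×3 + 14×3 = 67

Tomás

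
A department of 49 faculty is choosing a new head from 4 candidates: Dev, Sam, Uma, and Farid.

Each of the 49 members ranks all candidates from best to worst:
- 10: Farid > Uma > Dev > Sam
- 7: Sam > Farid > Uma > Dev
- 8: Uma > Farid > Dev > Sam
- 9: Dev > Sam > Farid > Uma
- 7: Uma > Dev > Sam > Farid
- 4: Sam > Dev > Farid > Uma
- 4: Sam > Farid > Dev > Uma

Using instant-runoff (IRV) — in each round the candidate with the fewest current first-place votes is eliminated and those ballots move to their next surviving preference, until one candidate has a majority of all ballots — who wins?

Round 1: Dev 9, Sam 15, Uma 15, Farid 10. Dev eliminated.
Round 2: Sam 24, Uma 15, Farid 10. Farid eliminated.
Round 3: Sam 24, Uma 25. Uma has a majority (≥25).

Uma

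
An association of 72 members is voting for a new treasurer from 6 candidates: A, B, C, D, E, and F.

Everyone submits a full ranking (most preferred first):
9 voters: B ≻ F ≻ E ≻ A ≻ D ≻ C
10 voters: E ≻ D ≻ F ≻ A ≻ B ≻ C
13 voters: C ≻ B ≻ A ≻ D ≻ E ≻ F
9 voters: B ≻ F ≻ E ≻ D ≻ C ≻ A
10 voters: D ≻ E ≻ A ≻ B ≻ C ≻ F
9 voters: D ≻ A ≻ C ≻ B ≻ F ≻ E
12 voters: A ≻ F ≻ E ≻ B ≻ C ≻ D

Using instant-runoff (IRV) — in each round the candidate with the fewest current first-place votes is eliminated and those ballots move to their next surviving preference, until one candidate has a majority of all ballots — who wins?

B

Round 1: A 12, B 18, C 13, D 19, E 10, F 0. F eliminated.
Round 2: A 12, B 18, C 13, D 19, E 10. E eliminated.
Round 3: A 12, B 18, C 13, D 29. A eliminated.
Round 4: B 30, C 13, D 29. C eliminated.
Round 5: B 43, D 29. B has a majority (≥37).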